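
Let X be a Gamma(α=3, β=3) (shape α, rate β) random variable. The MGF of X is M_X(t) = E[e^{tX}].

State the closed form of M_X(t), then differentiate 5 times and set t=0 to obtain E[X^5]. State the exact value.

E[X^5] = M′′′′′(0) = 280/27

M_X(t) = 27/(3 - t)^3
M′(t) = 81/(t^4 - 12*t^3 + 54*t^2 - 108*t + 81)
M′′(t) = -324/(t^5 - 15*t^4 + 90*t^3 - 270*t^2 + 405*t - 243)
M′′′(t) = 1620/(t^6 - 18*t^5 + 135*t^4 - 540*t^3 + 1215*t^2 - 1458*t + 729)
M′′′′(t) = -9720/(t^7 - 21*t^6 + 189*t^5 - 945*t^4 + 2835*t^3 - 5103*t^2 + 5103*t - 2187)
M′′′′′(t) = 68040/(t^8 - 24*t^7 + 252*t^6 - 1512*t^5 + 5670*t^4 - 13608*t^3 + 20412*t^2 - 17496*t + 6561)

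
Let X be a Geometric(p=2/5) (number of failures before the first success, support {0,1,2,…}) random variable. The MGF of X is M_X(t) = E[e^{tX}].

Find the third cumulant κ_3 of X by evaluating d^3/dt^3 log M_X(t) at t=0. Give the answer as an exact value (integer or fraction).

M_X(t) = 2/(5*(1 - 3*e^(t)/5))
K_X(t) = log M_X(t) = -log(1 - 3*e^(t)/5) - log(5) + log(2)
dK/dt = -3*e^(t)/(3*e^(t) - 5)
d^2K/dt^2 = 15*e^(t)/(9*e^(2*t) - 30*e^(t) + 25)
d^3K/dt^3 = (-45*e^(2*t) - 75*e^(t))/(27*e^(3*t) - 135*e^(2*t) + 225*e^(t) - 125)

κ_3 = d^3K/dt^3 |_{t=0} = 15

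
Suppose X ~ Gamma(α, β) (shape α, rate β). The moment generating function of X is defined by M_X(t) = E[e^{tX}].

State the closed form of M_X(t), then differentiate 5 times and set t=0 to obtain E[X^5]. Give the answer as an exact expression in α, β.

E[X^5] = M′′′′′(0) = α*(α^4 + 10*α^3 + 35*α^2 + 50*α + 24)/β^5

M_X(t) = (β/(β - t))^α
M′(t) = -α*β^α*(1/(β - t))^α/(-β + t)
M′′(t) = (α^2*β^α*(1/(β - t))^α + α*β^α*(1/(β - t))^α)/(β^2 - 2*β*t + t^2)
M′′′(t) = (-α^3*β^α*(1/(β - t))^α - 3*α^2*β^α*(1/(β - t))^α - 2*α*β^α*(1/(β - t))^α)/(-β^3 + 3*β^2*t - 3*β*t^2 + t^3)
M′′′′(t) = (α^4*β^α*(1/(β - t))^α + 6*α^3*β^α*(1/(β - t))^α + 11*α^2*β^α*(1/(β - t))^α + 6*α*β^α*(1/(β - t))^α)/(β^4 - 4*β^3*t + 6*β^2*t^2 - 4*β*t^3 + t^4)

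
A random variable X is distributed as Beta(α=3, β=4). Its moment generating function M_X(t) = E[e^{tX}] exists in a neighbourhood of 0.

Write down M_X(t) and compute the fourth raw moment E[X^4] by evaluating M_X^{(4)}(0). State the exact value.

E[X^4] = D^4[M](0) = 1/14

M_X(t) = ₁F₁(3; 7; t)
D^4[M](t) = ₁F₁(7; 11; t)/14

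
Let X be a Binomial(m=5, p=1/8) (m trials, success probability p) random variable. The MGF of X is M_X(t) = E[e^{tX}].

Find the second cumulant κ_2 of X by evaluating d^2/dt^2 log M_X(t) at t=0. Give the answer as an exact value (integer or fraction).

M_X(t) = (e^(t)/8 + 7/8)^5
K_X(t) = log M_X(t) = 5*log(e^(t)/8 + 7/8)
dK/dt = 5*e^(t)/(e^(t) + 7)
d^2K/dt^2 = 35*e^(t)/(e^(2*t) + 14*e^(t) + 49)

κ_2 = d^2K/dt^2 |_{t=0} = 35/64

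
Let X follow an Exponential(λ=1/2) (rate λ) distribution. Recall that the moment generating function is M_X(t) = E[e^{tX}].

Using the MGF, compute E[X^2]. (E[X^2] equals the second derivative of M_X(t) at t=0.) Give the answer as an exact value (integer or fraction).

E[X^2] = M′′(0) = 8

M_X(t) = 1/(2*(1/2 - t))
M′(t) = 2/(4*t^2 - 4*t + 1)
M′′(t) = -8/(8*t^3 - 12*t^2 + 6*t - 1)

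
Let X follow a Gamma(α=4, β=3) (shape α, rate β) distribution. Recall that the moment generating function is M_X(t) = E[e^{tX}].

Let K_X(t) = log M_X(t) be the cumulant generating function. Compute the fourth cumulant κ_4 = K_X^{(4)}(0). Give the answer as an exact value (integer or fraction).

M_X(t) = 81/(3 - t)^4
K_X(t) = log M_X(t) = -4*log(3 - t) + 4*log(3)
dK/dt = -4/(t - 3)
d^2K/dt^2 = 4/(t^2 - 6*t + 9)
d^3K/dt^3 = -8/(t^3 - 9*t^2 + 27*t - 27)
d^4K/dt^4 = 24/(t^4 - 12*t^3 + 54*t^2 - 108*t + 81)

κ_4 = d^4K/dt^4 |_{t=0} = 8/27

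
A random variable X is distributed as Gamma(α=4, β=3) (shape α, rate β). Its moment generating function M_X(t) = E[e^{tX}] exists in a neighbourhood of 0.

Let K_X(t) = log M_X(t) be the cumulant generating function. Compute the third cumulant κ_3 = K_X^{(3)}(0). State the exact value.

κ_3 = d^3K/dt^3 |_{t=0} = 8/27

M_X(t) = 81/(3 - t)^4
K_X(t) = log M_X(t) = -4*log(3 - t) + 4*log(3)
dK/dt = -4/(t - 3)
d^2K/dt^2 = 4/(t^2 - 6*t + 9)
d^3K/dt^3 = -8/(t^3 - 9*t^2 + 27*t - 27)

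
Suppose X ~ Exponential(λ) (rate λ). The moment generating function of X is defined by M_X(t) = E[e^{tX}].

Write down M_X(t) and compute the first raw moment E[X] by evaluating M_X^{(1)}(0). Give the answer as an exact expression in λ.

M_X(t) = λ/(λ - t)
dM/dt = λ/(λ^2 - 2*λ*t + t^2)

E[X] = dM/dt |_{t=0} = 1/λ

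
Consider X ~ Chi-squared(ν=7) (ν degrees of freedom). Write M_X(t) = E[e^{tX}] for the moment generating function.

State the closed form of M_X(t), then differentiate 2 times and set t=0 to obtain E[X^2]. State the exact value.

M_X(t) = (1 - 2*t)^(-7/2)
M^(2)(t) = -63/(32*t^5*√(1 - 2*t) - 80*t^4*√(1 - 2*t) + 80*t^3*√(1 - 2*t) - 40*t^2*√(1 - 2*t) + 10*t*√(1 - 2*t) - √(1 - 2*t))

E[X^2] = M^(2)(0) = 63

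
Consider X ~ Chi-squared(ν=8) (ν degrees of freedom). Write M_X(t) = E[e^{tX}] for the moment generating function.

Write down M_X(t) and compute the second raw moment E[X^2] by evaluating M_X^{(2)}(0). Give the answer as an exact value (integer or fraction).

E[X^2] = M′′(0) = 80

M_X(t) = (1 - 2*t)^(-4)
M′(t) = -8/(32*t^5 - 80*t^4 + 80*t^3 - 40*t^2 + 10*t - 1)
M′′(t) = 80/(64*t^6 - 192*t^5 + 240*t^4 - 160*t^3 + 60*t^2 - 12*t + 1)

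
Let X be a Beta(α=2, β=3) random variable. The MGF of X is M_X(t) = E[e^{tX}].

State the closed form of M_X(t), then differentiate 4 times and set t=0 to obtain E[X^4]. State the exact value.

E[X^4] = D^4[M](0) = 1/14

M_X(t) = ₁F₁(2; 5; t)
D^4[M](t) = ₁F₁(6; 9; t)/14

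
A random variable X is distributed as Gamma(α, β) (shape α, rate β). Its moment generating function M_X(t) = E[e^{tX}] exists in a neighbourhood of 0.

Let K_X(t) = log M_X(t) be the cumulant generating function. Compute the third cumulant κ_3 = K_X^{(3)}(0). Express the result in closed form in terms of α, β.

M_X(t) = (β/(β - t))^α
K_X(t) = log M_X(t) = α*(log(β) - log(β - t))
D^3[K](t) = -2*α/(-β^3 + 3*β^2*t - 3*β*t^2 + t^3)

κ_3 = D^3[K](0) = 2*α/β^3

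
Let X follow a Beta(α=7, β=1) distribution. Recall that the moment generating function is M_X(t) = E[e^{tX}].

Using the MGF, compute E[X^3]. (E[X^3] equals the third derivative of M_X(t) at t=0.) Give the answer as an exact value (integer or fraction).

E[X^3] = M^(3)(0) = 7/10

M_X(t) = ₁F₁(7; 8; t)
M^(3)(t) = 7*₁F₁(10; 11; t)/10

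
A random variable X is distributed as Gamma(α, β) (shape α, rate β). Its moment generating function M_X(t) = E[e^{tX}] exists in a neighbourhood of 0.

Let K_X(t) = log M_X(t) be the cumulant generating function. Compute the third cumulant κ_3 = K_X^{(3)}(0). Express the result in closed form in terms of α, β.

M_X(t) = (β/(β - t))^α
K_X(t) = log M_X(t) = α*(log(β) - log(β - t))
K^(3)(t) = -2*α/(-β^3 + 3*β^2*t - 3*β*t^2 + t^3)

κ_3 = K^(3)(0) = 2*α/β^3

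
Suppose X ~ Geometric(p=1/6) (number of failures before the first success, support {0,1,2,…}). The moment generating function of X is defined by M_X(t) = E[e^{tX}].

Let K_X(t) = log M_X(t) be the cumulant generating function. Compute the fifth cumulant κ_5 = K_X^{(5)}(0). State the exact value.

κ_5 = d^5K/dt^5 |_{t=0} = 119130

M_X(t) = 1/(6*(1 - 5*e^(t)/6))
K_X(t) = log M_X(t) = -log(1 - 5*e^(t)/6) - log(6)
dK/dt = -5*e^(t)/(5*e^(t) - 6)
d^2K/dt^2 = 30*e^(t)/(25*e^(2*t) - 60*e^(t) + 36)
d^3K/dt^3 = (-150*e^(2*t) - 180*e^(t))/(125*e^(3*t) - 450*e^(2*t) + 540*e^(t) - 216)
d^4K/dt^4 = (750*e^(3*t) + 3600*e^(2*t) + 1080*e^(t))/(625*e^(4*t) - 3000*e^(3*t) + 5400*e^(2*t) - 4320*e^(t) + 1296)
d^5K/dt^5 = (-3750*e^(4*t) - 49500*e^(3*t) - 59400*e^(2*t) - 6480*e^(t))/(3125*e^(5*t) - 18750*e^(4*t) + 45000*e^(3*t) - 54000*e^(2*t) + 32400*e^(t) - 7776)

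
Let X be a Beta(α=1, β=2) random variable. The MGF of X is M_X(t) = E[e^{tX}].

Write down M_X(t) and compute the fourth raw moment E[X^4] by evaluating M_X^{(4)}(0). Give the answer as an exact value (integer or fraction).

M_X(t) = ₁F₁(1; 3; t)
D^4[M](t) = ₁F₁(5; 7; t)/15

E[X^4] = D^4[M](0) = 1/15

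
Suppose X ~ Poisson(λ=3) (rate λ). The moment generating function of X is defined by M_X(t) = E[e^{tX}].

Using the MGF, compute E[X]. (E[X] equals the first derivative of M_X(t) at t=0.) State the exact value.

M_X(t) = e^(3*e^(t) - 3)
M′(t) = 3*e^(-3)*e^(t)*e^(3*e^(t))

E[X] = M′(0) = 3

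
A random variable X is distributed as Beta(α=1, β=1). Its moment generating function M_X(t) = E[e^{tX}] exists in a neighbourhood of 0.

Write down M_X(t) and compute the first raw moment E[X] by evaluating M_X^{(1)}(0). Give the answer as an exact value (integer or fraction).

E[X] = M′(0) = 1/2

M_X(t) = ₁F₁(1; 2; t)
M′(t) = ₁F₁(2; 3; t)/2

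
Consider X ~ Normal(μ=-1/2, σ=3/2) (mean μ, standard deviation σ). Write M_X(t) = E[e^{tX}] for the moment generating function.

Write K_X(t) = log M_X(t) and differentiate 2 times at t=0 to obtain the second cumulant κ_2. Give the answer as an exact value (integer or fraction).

κ_2 = d^2K/dt^2 |_{t=0} = 9/4

M_X(t) = e^(9*t^2/8 - t/2)
K_X(t) = log M_X(t) = 9*t^2/8 - t/2
dK/dt = 9*t/4 - 1/2
d^2K/dt^2 = 9/4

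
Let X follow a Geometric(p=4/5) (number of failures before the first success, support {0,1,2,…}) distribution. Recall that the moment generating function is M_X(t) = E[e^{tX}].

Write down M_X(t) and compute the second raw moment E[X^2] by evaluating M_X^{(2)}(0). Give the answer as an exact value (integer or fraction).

E[X^2] = M′′(0) = 3/8

M_X(t) = 4/(5*(1 - e^(t)/5))
M′(t) = 4*e^(t)/(e^(2*t) - 10*e^(t) + 25)
M′′(t) = (-4*e^(2*t) - 20*e^(t))/(e^(3*t) - 15*e^(2*t) + 75*e^(t) - 125)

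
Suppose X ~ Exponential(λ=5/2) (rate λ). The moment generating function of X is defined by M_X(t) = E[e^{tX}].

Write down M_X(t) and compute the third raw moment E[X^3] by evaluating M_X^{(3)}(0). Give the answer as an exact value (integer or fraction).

M_X(t) = 5/(2*(5/2 - t))
dM/dt = 10/(4*t^2 - 20*t + 25)
d^2M/dt^2 = -40/(8*t^3 - 60*t^2 + 150*t - 125)
d^3M/dt^3 = 240/(16*t^4 - 160*t^3 + 600*t^2 - 1000*t + 625)

E[X^3] = d^3M/dt^3 |_{t=0} = 48/125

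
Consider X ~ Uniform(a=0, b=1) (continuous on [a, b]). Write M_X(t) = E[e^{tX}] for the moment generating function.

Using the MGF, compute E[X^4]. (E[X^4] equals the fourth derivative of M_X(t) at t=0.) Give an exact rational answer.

E[X^4] = D^4[M](0) = 1/5

M_X(t) = (e^(t) - 1)/t
D^4[M](t) = (t^4*e^(t) - 4*t^3*e^(t) + 12*t^2*e^(t) - 24*t*e^(t) + 24*e^(t) - 24)/t^5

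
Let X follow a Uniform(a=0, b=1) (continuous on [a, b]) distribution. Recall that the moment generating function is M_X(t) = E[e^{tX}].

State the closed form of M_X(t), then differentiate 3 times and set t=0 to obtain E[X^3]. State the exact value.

M_X(t) = (e^(t) - 1)/t
M^(3)(t) = (t^3*e^(t) - 3*t^2*e^(t) + 6*t*e^(t) - 6*e^(t) + 6)/t^4

E[X^3] = M^(3)(0) = 1/4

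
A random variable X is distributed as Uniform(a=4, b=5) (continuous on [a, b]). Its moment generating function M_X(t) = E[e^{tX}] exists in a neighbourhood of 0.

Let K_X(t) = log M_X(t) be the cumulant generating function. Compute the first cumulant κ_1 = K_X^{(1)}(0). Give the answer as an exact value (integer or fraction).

M_X(t) = (e^(5*t) - e^(4*t))/t
K_X(t) = log M_X(t) = -log(t) + log(e^(5*t) - e^(4*t))
K^(1)(t) = (5*t*e^(t) - 4*t - e^(t) + 1)/(t*e^(t) - t)

κ_1 = K^(1)(0) = 9/2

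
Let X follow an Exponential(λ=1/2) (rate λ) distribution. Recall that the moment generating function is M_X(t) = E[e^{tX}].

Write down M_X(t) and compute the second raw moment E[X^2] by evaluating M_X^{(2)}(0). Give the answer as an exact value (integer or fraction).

E[X^2] = d^2M/dt^2 |_{t=0} = 8

M_X(t) = 1/(2*(1/2 - t))
dM/dt = 2/(4*t^2 - 4*t + 1)
d^2M/dt^2 = -8/(8*t^3 - 12*t^2 + 6*t - 1)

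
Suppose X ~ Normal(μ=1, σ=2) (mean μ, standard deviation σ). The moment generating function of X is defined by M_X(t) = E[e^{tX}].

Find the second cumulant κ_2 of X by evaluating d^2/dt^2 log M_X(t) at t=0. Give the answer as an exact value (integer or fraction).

κ_2 = K′′(0) = 4

M_X(t) = e^(2*t^2 + t)
K_X(t) = log M_X(t) = 2*t^2 + t
K′(t) = 4*t + 1
K′′(t) = 4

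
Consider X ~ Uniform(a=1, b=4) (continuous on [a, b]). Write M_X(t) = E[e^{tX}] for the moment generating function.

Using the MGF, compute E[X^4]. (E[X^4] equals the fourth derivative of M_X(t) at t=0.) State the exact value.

E[X^4] = M^(4)(0) = 341/5

M_X(t) = (e^(4*t) - e^(t))/(3*t)
M^(4)(t) = (256*t^4*e^(4*t) - t^4*e^(t) - 256*t^3*e^(4*t) + 4*t^3*e^(t) + 192*t^2*e^(4*t) - 12*t^2*e^(t) - 96*t*e^(4*t) + 24*t*e^(t) + 24*e^(4*t) - 24*e^(t))/(3*t^5)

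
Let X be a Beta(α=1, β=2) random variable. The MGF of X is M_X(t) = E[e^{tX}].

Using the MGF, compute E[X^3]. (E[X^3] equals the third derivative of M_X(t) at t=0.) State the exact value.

M_X(t) = ₁F₁(1; 3; t)
M′(t) = ₁F₁(2; 4; t)/3
M′′(t) = ₁F₁(3; 5; t)/6
M′′′(t) = ₁F₁(4; 6; t)/10

E[X^3] = M′′′(0) = 1/10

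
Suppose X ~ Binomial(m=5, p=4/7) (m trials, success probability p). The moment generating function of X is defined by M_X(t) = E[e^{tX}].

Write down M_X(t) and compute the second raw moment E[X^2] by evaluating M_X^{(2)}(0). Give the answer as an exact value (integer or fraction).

E[X^2] = M′′(0) = 460/49

M_X(t) = (4*e^(t)/7 + 3/7)^5
M′(t) = 5120*e^(5*t)/16807 + 15360*e^(4*t)/16807 + 17280*e^(3*t)/16807 + 8640*e^(2*t)/16807 + 1620*e^(t)/16807
M′′(t) = 25600*e^(5*t)/16807 + 61440*e^(4*t)/16807 + 51840*e^(3*t)/16807 + 17280*e^(2*t)/16807 + 1620*e^(t)/16807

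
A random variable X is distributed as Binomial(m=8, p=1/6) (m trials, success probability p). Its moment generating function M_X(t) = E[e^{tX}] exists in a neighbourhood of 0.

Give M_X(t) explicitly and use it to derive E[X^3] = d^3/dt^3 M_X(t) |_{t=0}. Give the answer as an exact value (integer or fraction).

E[X^3] = M^(3)(0) = 68/9

M_X(t) = (e^(t)/6 + 5/6)^8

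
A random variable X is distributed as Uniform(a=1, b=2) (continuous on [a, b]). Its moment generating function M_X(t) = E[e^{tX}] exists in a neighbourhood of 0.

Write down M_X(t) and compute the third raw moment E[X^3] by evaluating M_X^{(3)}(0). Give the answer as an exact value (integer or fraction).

M_X(t) = (e^(2*t) - e^(t))/t
D^3[M](t) = (8*t^3*e^(2*t) - t^3*e^(t) - 12*t^2*e^(2*t) + 3*t^2*e^(t) + 12*t*e^(2*t) - 6*t*e^(t) - 6*e^(2*t) + 6*e^(t))/t^4

E[X^3] = D^3[M](0) = 15/4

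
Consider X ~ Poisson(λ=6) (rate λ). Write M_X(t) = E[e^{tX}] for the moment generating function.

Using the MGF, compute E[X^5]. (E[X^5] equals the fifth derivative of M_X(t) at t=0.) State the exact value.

E[X^5] = d^5M/dt^5 |_{t=0} = 26682

M_X(t) = e^(6*e^(t) - 6)
dM/dt = 6*e^(-6)*e^(t)*e^(6*e^(t))
d^2M/dt^2 = (36*e^(2*t)*e^(6*e^(t)) + 6*e^(t)*e^(6*e^(t)))*e^(-6)
d^3M/dt^3 = (216*e^(3*t)*e^(6*e^(t)) + 108*e^(2*t)*e^(6*e^(t)) + 6*e^(t)*e^(6*e^(t)))*e^(-6)
d^4M/dt^4 = (1296*e^(4*t)*e^(6*e^(t)) + 1296*e^(3*t)*e^(6*e^(t)) + 252*e^(2*t)*e^(6*e^(t)) + 6*e^(t)*e^(6*e^(t)))*e^(-6)
d^5M/dt^5 = (7776*e^(5*t)*e^(6*e^(t)) + 12960*e^(4*t)*e^(6*e^(t)) + 5400*e^(3*t)*e^(6*e^(t)) + 540*e^(2*t)*e^(6*e^(t)) + 6*e^(t)*e^(6*e^(t)))*e^(-6)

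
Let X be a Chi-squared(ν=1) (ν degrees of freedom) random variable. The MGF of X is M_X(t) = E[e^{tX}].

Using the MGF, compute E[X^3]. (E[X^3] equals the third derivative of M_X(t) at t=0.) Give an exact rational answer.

E[X^3] = M^(3)(0) = 15

M_X(t) = 1/√(1 - 2*t)
M^(3)(t) = -15/(8*t^3*√(1 - 2*t) - 12*t^2*√(1 - 2*t) + 6*t*√(1 - 2*t) - √(1 - 2*t))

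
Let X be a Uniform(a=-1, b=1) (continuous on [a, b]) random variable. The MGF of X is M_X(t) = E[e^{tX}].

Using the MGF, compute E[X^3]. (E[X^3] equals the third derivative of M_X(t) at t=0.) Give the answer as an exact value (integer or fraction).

M_X(t) = (e^(t) - e^(-t))/(2*t)
dM/dt = (t*e^(2*t) + t - e^(2*t) + 1)*e^(-t)/(2*t^2)
d^2M/dt^2 = (t^2*e^(2*t) - t^2 - 2*t*e^(2*t) - 2*t + 2*e^(2*t) - 2)*e^(-t)/(2*t^3)
d^3M/dt^3 = (t^3*e^(2*t) + t^3 - 3*t^2*e^(2*t) + 3*t^2 + 6*t*e^(2*t) + 6*t - 6*e^(2*t) + 6)*e^(-t)/(2*t^4)

E[X^3] = d^3M/dt^3 |_{t=0} = 0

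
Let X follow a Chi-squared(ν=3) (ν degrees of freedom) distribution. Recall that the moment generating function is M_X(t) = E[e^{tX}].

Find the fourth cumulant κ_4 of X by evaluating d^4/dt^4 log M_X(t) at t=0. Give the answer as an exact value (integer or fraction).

M_X(t) = (1 - 2*t)^(-3/2)
K_X(t) = log M_X(t) = -3*log(1 - 2*t)/2
dK/dt = -3/(2*t - 1)
d^2K/dt^2 = 6/(4*t^2 - 4*t + 1)
d^3K/dt^3 = -24/(8*t^3 - 12*t^2 + 6*t - 1)
d^4K/dt^4 = 144/(16*t^4 - 32*t^3 + 24*t^2 - 8*t + 1)

κ_4 = d^4K/dt^4 |_{t=0} = 144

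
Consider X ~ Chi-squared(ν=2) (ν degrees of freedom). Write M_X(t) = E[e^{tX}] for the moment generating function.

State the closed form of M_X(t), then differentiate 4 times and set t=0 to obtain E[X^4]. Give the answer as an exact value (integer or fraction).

M_X(t) = 1/(1 - 2*t)
dM/dt = 2/(4*t^2 - 4*t + 1)
d^2M/dt^2 = -8/(8*t^3 - 12*t^2 + 6*t - 1)
d^3M/dt^3 = 48/(16*t^4 - 32*t^3 + 24*t^2 - 8*t + 1)
d^4M/dt^4 = -384/(32*t^5 - 80*t^4 + 80*t^3 - 40*t^2 + 10*t - 1)

E[X^4] = d^4M/dt^4 |_{t=0} = 384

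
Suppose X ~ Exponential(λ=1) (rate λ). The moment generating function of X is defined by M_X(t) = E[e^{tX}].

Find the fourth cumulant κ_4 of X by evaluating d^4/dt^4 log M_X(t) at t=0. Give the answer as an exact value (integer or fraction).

κ_4 = d^4K/dt^4 |_{t=0} = 6

M_X(t) = 1/(1 - t)
K_X(t) = log M_X(t) = -log(1 - t)
dK/dt = -1/(t - 1)
d^2K/dt^2 = 1/(t^2 - 2*t + 1)
d^3K/dt^3 = -2/(t^3 - 3*t^2 + 3*t - 1)
d^4K/dt^4 = 6/(t^4 - 4*t^3 + 6*t^2 - 4*t + 1)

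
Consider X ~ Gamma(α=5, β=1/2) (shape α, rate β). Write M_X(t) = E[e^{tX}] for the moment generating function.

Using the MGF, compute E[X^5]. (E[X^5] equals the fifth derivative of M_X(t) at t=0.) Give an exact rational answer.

E[X^5] = M′′′′′(0) = 483840

M_X(t) = 1/(32*(1/2 - t)^5)
M′(t) = 10/(64*t^6 - 192*t^5 + 240*t^4 - 160*t^3 + 60*t^2 - 12*t + 1)
M′′(t) = -120/(128*t^7 - 448*t^6 + 672*t^5 - 560*t^4 + 280*t^3 - 84*t^2 + 14*t - 1)
M′′′(t) = 1680/(256*t^8 - 1024*t^7 + 1792*t^6 - 1792*t^5 + 1120*t^4 - 448*t^3 + 112*t^2 - 16*t + 1)
M′′′′(t) = -26880/(512*t^9 - 2304*t^8 + 4608*t^7 - 5376*t^6 + 4032*t^5 - 2016*t^4 + 672*t^3 - 144*t^2 + 18*t - 1)
M′′′′′(t) = 483840/(1024*t^10 - 5120*t^9 + 11520*t^8 - 15360*t^7 + 13440*t^6 - 8064*t^5 + 3360*t^4 - 960*t^3 + 180*t^2 - 20*t + 1)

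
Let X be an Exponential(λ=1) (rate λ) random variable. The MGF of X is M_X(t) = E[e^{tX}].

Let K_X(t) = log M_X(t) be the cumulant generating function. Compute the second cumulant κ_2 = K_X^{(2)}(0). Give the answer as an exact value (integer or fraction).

M_X(t) = 1/(1 - t)
K_X(t) = log M_X(t) = -log(1 - t)
dK/dt = -1/(t - 1)
d^2K/dt^2 = 1/(t^2 - 2*t + 1)

κ_2 = d^2K/dt^2 |_{t=0} = 1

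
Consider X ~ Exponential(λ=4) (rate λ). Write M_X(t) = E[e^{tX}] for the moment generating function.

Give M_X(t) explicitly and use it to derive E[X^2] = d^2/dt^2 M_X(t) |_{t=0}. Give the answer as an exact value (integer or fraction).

E[X^2] = M^(2)(0) = 1/8

M_X(t) = 4/(4 - t)
M^(2)(t) = -8/(t^3 - 12*t^2 + 48*t - 64)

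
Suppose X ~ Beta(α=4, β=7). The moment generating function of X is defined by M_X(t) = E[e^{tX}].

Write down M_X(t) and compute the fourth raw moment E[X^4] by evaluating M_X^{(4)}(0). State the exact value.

M_X(t) = ₁F₁(4; 11; t)
M^(4)(t) = 5*₁F₁(8; 15; t)/143

E[X^4] = M^(4)(0) = 5/143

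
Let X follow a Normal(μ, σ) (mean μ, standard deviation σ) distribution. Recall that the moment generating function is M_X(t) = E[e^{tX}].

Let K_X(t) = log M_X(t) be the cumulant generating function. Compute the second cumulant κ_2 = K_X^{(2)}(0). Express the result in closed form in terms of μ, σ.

M_X(t) = e^(μ*t + σ^2*t^2/2)
K_X(t) = log M_X(t) = μ*t + σ^2*t^2/2
D^2[K](t) = σ^2

κ_2 = D^2[K](0) = σ^2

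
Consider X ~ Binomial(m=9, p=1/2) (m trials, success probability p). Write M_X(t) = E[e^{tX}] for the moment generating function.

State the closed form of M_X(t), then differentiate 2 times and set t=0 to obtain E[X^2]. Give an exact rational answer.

M_X(t) = (e^(t)/2 + 1/2)^9
D^2[M](t) = 81*e^(9*t)/512 + 9*e^(8*t)/8 + 441*e^(7*t)/128 + 189*e^(6*t)/32 + 1575*e^(5*t)/256 + 63*e^(4*t)/16 + 189*e^(3*t)/128 + 9*e^(2*t)/32 + 9*e^(t)/512

E[X^2] = D^2[M](0) = 45/2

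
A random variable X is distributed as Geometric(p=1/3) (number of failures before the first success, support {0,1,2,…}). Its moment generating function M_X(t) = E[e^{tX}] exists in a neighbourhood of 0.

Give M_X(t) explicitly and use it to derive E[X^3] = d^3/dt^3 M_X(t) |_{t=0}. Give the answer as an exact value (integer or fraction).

E[X^3] = D^3[M](0) = 74

M_X(t) = 1/(3*(1 - 2*e^(t)/3))
D^3[M](t) = (8*e^(3*t) + 48*e^(2*t) + 18*e^(t))/(16*e^(4*t) - 96*e^(3*t) + 216*e^(2*t) - 216*e^(t) + 81)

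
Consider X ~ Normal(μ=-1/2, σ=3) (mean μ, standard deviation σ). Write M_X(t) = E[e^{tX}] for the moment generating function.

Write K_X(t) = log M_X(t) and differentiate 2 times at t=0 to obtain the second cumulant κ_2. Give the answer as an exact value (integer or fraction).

κ_2 = D^2[K](0) = 9

M_X(t) = e^(9*t^2/2 - t/2)
K_X(t) = log M_X(t) = 9*t^2/2 - t/2
D^2[K](t) = 9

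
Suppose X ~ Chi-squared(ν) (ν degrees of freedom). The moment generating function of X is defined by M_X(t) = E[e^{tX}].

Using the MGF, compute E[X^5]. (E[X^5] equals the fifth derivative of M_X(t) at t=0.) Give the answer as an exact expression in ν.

M_X(t) = (1 - 2*t)^(-ν/2)

E[X^5] = M^(5)(0) = ν*(ν^4 + 20*ν^3 + 140*ν^2 + 400*ν + 384)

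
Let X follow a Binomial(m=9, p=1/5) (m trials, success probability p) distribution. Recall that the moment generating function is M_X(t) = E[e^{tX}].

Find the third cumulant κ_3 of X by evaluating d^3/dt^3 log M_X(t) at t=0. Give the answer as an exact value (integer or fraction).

κ_3 = K^(3)(0) = 108/125

M_X(t) = (e^(t)/5 + 4/5)^9
K_X(t) = log M_X(t) = 9*log(e^(t)/5 + 4/5)
K^(3)(t) = (-36*e^(2*t) + 144*e^(t))/(e^(3*t) + 12*e^(2*t) + 48*e^(t) + 64)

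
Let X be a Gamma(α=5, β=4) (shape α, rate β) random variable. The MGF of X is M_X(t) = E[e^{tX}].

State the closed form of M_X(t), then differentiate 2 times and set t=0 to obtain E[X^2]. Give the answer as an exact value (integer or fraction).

E[X^2] = M^(2)(0) = 15/8

M_X(t) = 1024/(4 - t)^5
M^(2)(t) = -30720/(t^7 - 28*t^6 + 336*t^5 - 2240*t^4 + 8960*t^3 - 21504*t^2 + 28672*t - 16384)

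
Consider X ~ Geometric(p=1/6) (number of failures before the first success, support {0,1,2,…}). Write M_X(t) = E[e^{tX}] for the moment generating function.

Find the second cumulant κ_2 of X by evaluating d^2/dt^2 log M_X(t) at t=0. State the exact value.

M_X(t) = 1/(6*(1 - 5*e^(t)/6))
K_X(t) = log M_X(t) = -log(1 - 5*e^(t)/6) - log(6)
D^2[K](t) = 30*e^(t)/(25*e^(2*t) - 60*e^(t) + 36)

κ_2 = D^2[K](0) = 30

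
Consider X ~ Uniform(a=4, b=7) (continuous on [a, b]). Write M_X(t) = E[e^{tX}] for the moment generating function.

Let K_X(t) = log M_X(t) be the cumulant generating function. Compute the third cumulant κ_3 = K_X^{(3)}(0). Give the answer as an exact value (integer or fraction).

κ_3 = d^3K/dt^3 |_{t=0} = 0

M_X(t) = (e^(7*t) - e^(4*t))/(3*t)
K_X(t) = log M_X(t) = -log(t) + log(e^(7*t) - e^(4*t)) - log(3)
dK/dt = (7*t*e^(3*t) - 4*t - e^(3*t) + 1)/(t*e^(3*t) - t)
d^2K/dt^2 = (-9*t^2*e^(3*t) + e^(6*t) - 2*e^(3*t) + 1)/(t^2*e^(6*t) - 2*t^2*e^(3*t) + t^2)
d^3K/dt^3 = (27*t^3*e^(6*t) + 27*t^3*e^(3*t) - 2*e^(9*t) + 6*e^(6*t) - 6*e^(3*t) + 2)/(t^3*e^(9*t) - 3*t^3*e^(6*t) + 3*t^3*e^(3*t) - t^3)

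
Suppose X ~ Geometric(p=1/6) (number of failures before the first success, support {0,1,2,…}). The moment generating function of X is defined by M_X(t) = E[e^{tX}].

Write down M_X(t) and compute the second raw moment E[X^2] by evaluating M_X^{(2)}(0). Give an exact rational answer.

M_X(t) = 1/(6*(1 - 5*e^(t)/6))
dM/dt = 5*e^(t)/(25*e^(2*t) - 60*e^(t) + 36)
d^2M/dt^2 = (-25*e^(2*t) - 30*e^(t))/(125*e^(3*t) - 450*e^(2*t) + 540*e^(t) - 216)

E[X^2] = d^2M/dt^2 |_{t=0} = 55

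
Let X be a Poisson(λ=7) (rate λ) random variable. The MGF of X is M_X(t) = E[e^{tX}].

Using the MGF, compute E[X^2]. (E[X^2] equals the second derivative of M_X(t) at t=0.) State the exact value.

E[X^2] = D^2[M](0) = 56

M_X(t) = e^(7*e^(t) - 7)
D^2[M](t) = (49*e^(2*t)*e^(7*e^(t)) + 7*e^(t)*e^(7*e^(t)))*e^(-7)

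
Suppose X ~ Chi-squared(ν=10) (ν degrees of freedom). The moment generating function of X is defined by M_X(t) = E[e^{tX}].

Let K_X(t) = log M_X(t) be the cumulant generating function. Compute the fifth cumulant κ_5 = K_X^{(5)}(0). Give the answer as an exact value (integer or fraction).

κ_5 = K^(5)(0) = 3840

M_X(t) = (1 - 2*t)^(-5)
K_X(t) = log M_X(t) = -5*log(1 - 2*t)
K^(5)(t) = -3840/(32*t^5 - 80*t^4 + 80*t^3 - 40*t^2 + 10*t - 1)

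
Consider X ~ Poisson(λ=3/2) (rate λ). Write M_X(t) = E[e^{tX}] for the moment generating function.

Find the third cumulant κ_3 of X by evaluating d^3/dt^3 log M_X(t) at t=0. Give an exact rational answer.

κ_3 = D^3[K](0) = 3/2

M_X(t) = e^(3*e^(t)/2 - 3/2)
K_X(t) = log M_X(t) = 3*e^(t)/2 - 3/2
D^3[K](t) = 3*e^(t)/2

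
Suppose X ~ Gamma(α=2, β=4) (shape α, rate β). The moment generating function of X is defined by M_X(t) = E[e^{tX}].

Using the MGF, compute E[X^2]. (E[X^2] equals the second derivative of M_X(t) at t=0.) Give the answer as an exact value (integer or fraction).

E[X^2] = M′′(0) = 3/8

M_X(t) = 16/(4 - t)^2
M′(t) = -32/(t^3 - 12*t^2 + 48*t - 64)
M′′(t) = 96/(t^4 - 16*t^3 + 96*t^2 - 256*t + 256)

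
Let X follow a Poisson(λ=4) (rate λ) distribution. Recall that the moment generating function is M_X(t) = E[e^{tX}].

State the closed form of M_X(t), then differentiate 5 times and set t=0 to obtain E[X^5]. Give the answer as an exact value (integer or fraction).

M_X(t) = e^(4*e^(t) - 4)
M′(t) = 4*e^(-4)*e^(t)*e^(4*e^(t))
M′′(t) = (16*e^(2*t)*e^(4*e^(t)) + 4*e^(t)*e^(4*e^(t)))*e^(-4)
M′′′(t) = (64*e^(3*t)*e^(4*e^(t)) + 48*e^(2*t)*e^(4*e^(t)) + 4*e^(t)*e^(4*e^(t)))*e^(-4)
M′′′′(t) = (256*e^(4*t)*e^(4*e^(t)) + 384*e^(3*t)*e^(4*e^(t)) + 112*e^(2*t)*e^(4*e^(t)) + 4*e^(t)*e^(4*e^(t)))*e^(-4)
M′′′′′(t) = (1024*e^(5*t)*e^(4*e^(t)) + 2560*e^(4*t)*e^(4*e^(t)) + 1600*e^(3*t)*e^(4*e^(t)) + 240*e^(2*t)*e^(4*e^(t)) + 4*e^(t)*e^(4*e^(t)))*e^(-4)

E[X^5] = M′′′′′(0) = 5428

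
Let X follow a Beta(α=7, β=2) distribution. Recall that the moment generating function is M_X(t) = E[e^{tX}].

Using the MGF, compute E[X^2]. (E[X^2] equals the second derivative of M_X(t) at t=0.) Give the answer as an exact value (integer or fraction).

E[X^2] = D^2[M](0) = 28/45

M_X(t) = ₁F₁(7; 9; t)
D^2[M](t) = 28*₁F₁(9; 11; t)/45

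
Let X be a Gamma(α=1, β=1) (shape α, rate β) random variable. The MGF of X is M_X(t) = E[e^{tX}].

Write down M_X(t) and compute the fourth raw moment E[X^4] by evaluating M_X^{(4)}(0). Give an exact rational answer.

E[X^4] = M^(4)(0) = 24

M_X(t) = 1/(1 - t)
M^(4)(t) = -24/(t^5 - 5*t^4 + 10*t^3 - 10*t^2 + 5*t - 1)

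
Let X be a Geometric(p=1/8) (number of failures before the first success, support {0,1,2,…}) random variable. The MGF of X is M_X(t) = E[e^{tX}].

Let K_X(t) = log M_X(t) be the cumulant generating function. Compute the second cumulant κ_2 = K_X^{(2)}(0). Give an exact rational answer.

M_X(t) = 1/(8*(1 - 7*e^(t)/8))
K_X(t) = log M_X(t) = -log(1 - 7*e^(t)/8) - 3*log(2)
D^2[K](t) = 56*e^(t)/(49*e^(2*t) - 112*e^(t) + 64)

κ_2 = D^2[K](0) = 56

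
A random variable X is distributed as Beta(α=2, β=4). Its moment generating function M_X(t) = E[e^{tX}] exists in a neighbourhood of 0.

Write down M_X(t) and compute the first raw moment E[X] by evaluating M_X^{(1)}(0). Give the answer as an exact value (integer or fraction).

E[X] = D[M](0) = 1/3

M_X(t) = ₁F₁(2; 6; t)
D[M](t) = ₁F₁(3; 7; t)/3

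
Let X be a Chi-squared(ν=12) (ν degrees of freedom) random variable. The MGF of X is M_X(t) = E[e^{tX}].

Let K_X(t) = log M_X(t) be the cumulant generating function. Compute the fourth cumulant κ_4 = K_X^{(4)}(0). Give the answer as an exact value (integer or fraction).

κ_4 = K^(4)(0) = 576

M_X(t) = (1 - 2*t)^(-6)
K_X(t) = log M_X(t) = -6*log(1 - 2*t)
K^(4)(t) = 576/(16*t^4 - 32*t^3 + 24*t^2 - 8*t + 1)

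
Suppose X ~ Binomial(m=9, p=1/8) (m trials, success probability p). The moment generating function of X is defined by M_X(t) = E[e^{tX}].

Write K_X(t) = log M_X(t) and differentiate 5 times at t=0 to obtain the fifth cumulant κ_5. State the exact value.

M_X(t) = (e^(t)/8 + 7/8)^9
K_X(t) = log M_X(t) = 9*log(e^(t)/8 + 7/8)
dK/dt = 9*e^(t)/(e^(t) + 7)
d^2K/dt^2 = 63*e^(t)/(e^(2*t) + 14*e^(t) + 49)
d^3K/dt^3 = (-63*e^(2*t) + 441*e^(t))/(e^(3*t) + 21*e^(2*t) + 147*e^(t) + 343)
d^4K/dt^4 = (63*e^(3*t) - 1764*e^(2*t) + 3087*e^(t))/(e^(4*t) + 28*e^(3*t) + 294*e^(2*t) + 1372*e^(t) + 2401)
d^5K/dt^5 = (-63*e^(4*t) + 4851*e^(3*t) - 33957*e^(2*t) + 21609*e^(t))/(e^(5*t) + 35*e^(4*t) + 490*e^(3*t) + 3430*e^(2*t) + 12005*e^(t) + 16807)

κ_5 = d^5K/dt^5 |_{t=0} = -945/4096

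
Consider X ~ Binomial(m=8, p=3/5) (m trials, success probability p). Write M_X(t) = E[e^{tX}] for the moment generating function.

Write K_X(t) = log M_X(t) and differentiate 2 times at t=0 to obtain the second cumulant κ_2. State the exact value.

M_X(t) = (3*e^(t)/5 + 2/5)^8
K_X(t) = log M_X(t) = 8*log(3*e^(t)/5 + 2/5)
D^2[K](t) = 48*e^(t)/(9*e^(2*t) + 12*e^(t) + 4)

κ_2 = D^2[K](0) = 48/25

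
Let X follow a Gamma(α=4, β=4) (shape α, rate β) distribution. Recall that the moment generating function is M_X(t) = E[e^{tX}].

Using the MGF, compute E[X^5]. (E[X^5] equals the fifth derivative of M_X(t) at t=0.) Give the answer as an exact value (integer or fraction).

M_X(t) = 256/(4 - t)^4
M′(t) = -1024/(t^5 - 20*t^4 + 160*t^3 - 640*t^2 + 1280*t - 1024)
M′′(t) = 5120/(t^6 - 24*t^5 + 240*t^4 - 1280*t^3 + 3840*t^2 - 6144*t + 4096)
M′′′(t) = -30720/(t^7 - 28*t^6 + 336*t^5 - 2240*t^4 + 8960*t^3 - 21504*t^2 + 28672*t - 16384)
M′′′′(t) = 215040/(t^8 - 32*t^7 + 448*t^6 - 3584*t^5 + 17920*t^4 - 57344*t^3 + 114688*t^2 - 131072*t + 65536)
M′′′′′(t) = -1720320/(t^9 - 36*t^8 + 576*t^7 - 5376*t^6 + 32256*t^5 - 129024*t^4 + 344064*t^3 - 589824*t^2 + 589824*t - 262144)

E[X^5] = M′′′′′(0) = 105/16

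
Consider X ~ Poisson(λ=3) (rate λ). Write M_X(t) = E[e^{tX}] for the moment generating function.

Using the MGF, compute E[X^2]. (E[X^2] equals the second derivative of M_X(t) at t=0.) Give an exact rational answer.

E[X^2] = M^(2)(0) = 12

M_X(t) = e^(3*e^(t) - 3)
M^(2)(t) = (9*e^(2*t)*e^(3*e^(t)) + 3*e^(t)*e^(3*e^(t)))*e^(-3)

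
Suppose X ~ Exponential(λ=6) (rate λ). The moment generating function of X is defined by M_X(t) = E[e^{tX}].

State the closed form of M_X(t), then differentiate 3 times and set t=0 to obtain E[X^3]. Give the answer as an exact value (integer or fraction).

M_X(t) = 6/(6 - t)
dM/dt = 6/(t^2 - 12*t + 36)
d^2M/dt^2 = -12/(t^3 - 18*t^2 + 108*t - 216)
d^3M/dt^3 = 36/(t^4 - 24*t^3 + 216*t^2 - 864*t + 1296)

E[X^3] = d^3M/dt^3 |_{t=0} = 1/36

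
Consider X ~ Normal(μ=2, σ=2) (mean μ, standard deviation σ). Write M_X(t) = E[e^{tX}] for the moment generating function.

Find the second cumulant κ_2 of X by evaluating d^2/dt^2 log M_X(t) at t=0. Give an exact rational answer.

κ_2 = K^(2)(0) = 4

M_X(t) = e^(2*t^2 + 2*t)
K_X(t) = log M_X(t) = 2*t^2 + 2*t
K^(2)(t) = 4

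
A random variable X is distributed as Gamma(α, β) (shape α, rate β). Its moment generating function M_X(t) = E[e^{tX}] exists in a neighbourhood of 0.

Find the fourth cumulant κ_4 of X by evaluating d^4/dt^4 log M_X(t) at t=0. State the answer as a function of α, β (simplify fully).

κ_4 = K^(4)(0) = 6*α/β^4

M_X(t) = (β/(β - t))^α
K_X(t) = log M_X(t) = α*(log(β) - log(β - t))
K^(4)(t) = 6*α/(β^4 - 4*β^3*t + 6*β^2*t^2 - 4*β*t^3 + t^4)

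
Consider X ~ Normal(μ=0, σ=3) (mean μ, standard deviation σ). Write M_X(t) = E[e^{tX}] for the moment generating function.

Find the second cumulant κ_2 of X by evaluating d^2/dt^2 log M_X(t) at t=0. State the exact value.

κ_2 = D^2[K](0) = 9

M_X(t) = e^(9*t^2/2)
K_X(t) = log M_X(t) = 9*t^2/2
D^2[K](t) = 9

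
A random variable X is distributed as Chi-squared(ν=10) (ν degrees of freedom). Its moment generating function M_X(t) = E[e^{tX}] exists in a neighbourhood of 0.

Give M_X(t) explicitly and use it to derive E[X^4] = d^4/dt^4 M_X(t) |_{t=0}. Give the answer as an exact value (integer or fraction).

E[X^4] = D^4[M](0) = 26880

M_X(t) = (1 - 2*t)^(-5)
D^4[M](t) = -26880/(512*t^9 - 2304*t^8 + 4608*t^7 - 5376*t^6 + 4032*t^5 - 2016*t^4 + 672*t^3 - 144*t^2 + 18*t - 1)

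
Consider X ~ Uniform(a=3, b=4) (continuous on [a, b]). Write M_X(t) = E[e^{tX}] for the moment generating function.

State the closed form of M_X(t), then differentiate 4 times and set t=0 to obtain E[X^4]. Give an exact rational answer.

M_X(t) = (e^(4*t) - e^(3*t))/t

E[X^4] = M^(4)(0) = 781/5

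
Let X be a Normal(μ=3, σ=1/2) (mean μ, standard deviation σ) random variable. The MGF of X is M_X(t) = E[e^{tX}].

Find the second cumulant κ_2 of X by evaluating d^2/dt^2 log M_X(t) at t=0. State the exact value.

κ_2 = K^(2)(0) = 1/4

M_X(t) = e^(t^2/8 + 3*t)
K_X(t) = log M_X(t) = t^2/8 + 3*t
K^(2)(t) = 1/4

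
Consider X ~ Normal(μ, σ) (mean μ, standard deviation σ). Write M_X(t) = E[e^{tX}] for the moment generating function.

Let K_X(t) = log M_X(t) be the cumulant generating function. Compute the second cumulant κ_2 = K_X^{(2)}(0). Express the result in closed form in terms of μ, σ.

M_X(t) = e^(μ*t + σ^2*t^2/2)
K_X(t) = log M_X(t) = μ*t + σ^2*t^2/2
K^(2)(t) = σ^2

κ_2 = K^(2)(0) = σ^2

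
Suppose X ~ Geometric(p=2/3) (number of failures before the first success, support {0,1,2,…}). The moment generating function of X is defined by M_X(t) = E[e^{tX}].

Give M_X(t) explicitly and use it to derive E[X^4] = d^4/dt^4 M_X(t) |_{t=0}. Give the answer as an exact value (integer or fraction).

E[X^4] = D^4[M](0) = 10

M_X(t) = 2/(3*(1 - e^(t)/3))
D^4[M](t) = (-2*e^(4*t) - 66*e^(3*t) - 198*e^(2*t) - 54*e^(t))/(e^(5*t) - 15*e^(4*t) + 90*e^(3*t) - 270*e^(2*t) + 405*e^(t) - 243)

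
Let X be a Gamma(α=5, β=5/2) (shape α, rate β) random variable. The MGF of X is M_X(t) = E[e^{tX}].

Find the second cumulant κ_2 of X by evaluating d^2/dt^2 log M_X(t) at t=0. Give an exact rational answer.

κ_2 = K^(2)(0) = 4/5

M_X(t) = 3125/(32*(5/2 - t)^5)
K_X(t) = log M_X(t) = -5*log(5/2 - t) - 5*log(2) + 5*log(5)
K^(2)(t) = 20/(4*t^2 - 20*t + 25)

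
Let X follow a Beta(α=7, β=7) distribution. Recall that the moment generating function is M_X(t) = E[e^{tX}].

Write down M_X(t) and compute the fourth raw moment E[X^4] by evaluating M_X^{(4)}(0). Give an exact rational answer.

M_X(t) = ₁F₁(7; 14; t)
D^4[M](t) = 3*₁F₁(11; 18; t)/34

E[X^4] = D^4[M](0) = 3/34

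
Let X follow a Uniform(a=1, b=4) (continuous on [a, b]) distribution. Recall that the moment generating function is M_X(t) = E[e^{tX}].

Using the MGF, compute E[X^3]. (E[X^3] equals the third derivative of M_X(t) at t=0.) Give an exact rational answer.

M_X(t) = (e^(4*t) - e^(t))/(3*t)
D^3[M](t) = (64*t^3*e^(4*t) - t^3*e^(t) - 48*t^2*e^(4*t) + 3*t^2*e^(t) + 24*t*e^(4*t) - 6*t*e^(t) - 6*e^(4*t) + 6*e^(t))/(3*t^4)

E[X^3] = D^3[M](0) = 85/4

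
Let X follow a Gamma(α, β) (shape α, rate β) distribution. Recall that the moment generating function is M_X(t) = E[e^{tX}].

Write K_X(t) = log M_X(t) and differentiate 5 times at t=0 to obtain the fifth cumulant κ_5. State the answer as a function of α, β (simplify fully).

M_X(t) = (β/(β - t))^α
K_X(t) = log M_X(t) = α*(log(β) - log(β - t))
K^(5)(t) = -24*α/(-β^5 + 5*β^4*t - 10*β^3*t^2 + 10*β^2*t^3 - 5*β*t^4 + t^5)

κ_5 = K^(5)(0) = 24*α/β^5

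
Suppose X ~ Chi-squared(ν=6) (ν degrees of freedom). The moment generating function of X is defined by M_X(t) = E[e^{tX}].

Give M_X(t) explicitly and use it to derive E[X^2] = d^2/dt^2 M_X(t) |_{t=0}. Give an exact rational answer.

E[X^2] = d^2M/dt^2 |_{t=0} = 48

M_X(t) = (1 - 2*t)^(-3)
dM/dt = 6/(16*t^4 - 32*t^3 + 24*t^2 - 8*t + 1)
d^2M/dt^2 = -48/(32*t^5 - 80*t^4 + 80*t^3 - 40*t^2 + 10*t - 1)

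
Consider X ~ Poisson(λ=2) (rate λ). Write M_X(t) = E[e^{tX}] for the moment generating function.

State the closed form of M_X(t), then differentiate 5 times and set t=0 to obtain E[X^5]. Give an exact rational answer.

M_X(t) = e^(2*e^(t) - 2)
dM/dt = 2*e^(-2)*e^(t)*e^(2*e^(t))
d^2M/dt^2 = (4*e^(2*t)*e^(2*e^(t)) + 2*e^(t)*e^(2*e^(t)))*e^(-2)
d^3M/dt^3 = (8*e^(3*t)*e^(2*e^(t)) + 12*e^(2*t)*e^(2*e^(t)) + 2*e^(t)*e^(2*e^(t)))*e^(-2)
d^4M/dt^4 = (16*e^(4*t)*e^(2*e^(t)) + 48*e^(3*t)*e^(2*e^(t)) + 28*e^(2*t)*e^(2*e^(t)) + 2*e^(t)*e^(2*e^(t)))*e^(-2)
d^5M/dt^5 = (32*e^(5*t)*e^(2*e^(t)) + 160*e^(4*t)*e^(2*e^(t)) + 200*e^(3*t)*e^(2*e^(t)) + 60*e^(2*t)*e^(2*e^(t)) + 2*e^(t)*e^(2*e^(t)))*e^(-2)

E[X^5] = d^5M/dt^5 |_{t=0} = 454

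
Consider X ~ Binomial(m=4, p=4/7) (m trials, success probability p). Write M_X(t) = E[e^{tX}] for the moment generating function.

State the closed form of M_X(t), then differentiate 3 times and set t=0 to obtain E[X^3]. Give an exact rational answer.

M_X(t) = (4*e^(t)/7 + 3/7)^4
M^(3)(t) = 16384*e^(4*t)/2401 + 20736*e^(3*t)/2401 + 6912*e^(2*t)/2401 + 432*e^(t)/2401

E[X^3] = M^(3)(0) = 6352/343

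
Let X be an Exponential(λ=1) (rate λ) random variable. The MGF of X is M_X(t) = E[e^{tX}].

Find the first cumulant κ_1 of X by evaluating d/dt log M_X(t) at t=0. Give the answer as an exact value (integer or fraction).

κ_1 = K′(0) = 1

M_X(t) = 1/(1 - t)
K_X(t) = log M_X(t) = -log(1 - t)
K′(t) = -1/(t - 1)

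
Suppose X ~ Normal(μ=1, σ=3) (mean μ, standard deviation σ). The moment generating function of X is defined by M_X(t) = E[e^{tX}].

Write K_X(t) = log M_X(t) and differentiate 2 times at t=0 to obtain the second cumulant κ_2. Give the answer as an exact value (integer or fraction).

M_X(t) = e^(9*t^2/2 + t)
K_X(t) = log M_X(t) = 9*t^2/2 + t
D^2[K](t) = 9

κ_2 = D^2[K](0) = 9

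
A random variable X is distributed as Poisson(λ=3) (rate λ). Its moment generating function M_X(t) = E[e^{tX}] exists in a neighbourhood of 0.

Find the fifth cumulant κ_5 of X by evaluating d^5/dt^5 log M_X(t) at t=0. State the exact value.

κ_5 = D^5[K](0) = 3

M_X(t) = e^(3*e^(t) - 3)
K_X(t) = log M_X(t) = 3*e^(t) - 3
D^5[K](t) = 3*e^(t)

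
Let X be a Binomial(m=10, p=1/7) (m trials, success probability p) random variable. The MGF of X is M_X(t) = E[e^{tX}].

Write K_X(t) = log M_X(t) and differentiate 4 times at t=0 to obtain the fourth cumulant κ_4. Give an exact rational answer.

κ_4 = d^4K/dt^4 |_{t=0} = 780/2401

M_X(t) = (e^(t)/7 + 6/7)^10
K_X(t) = log M_X(t) = 10*log(e^(t)/7 + 6/7)
dK/dt = 10*e^(t)/(e^(t) + 6)
d^2K/dt^2 = 60*e^(t)/(e^(2*t) + 12*e^(t) + 36)
d^3K/dt^3 = (-60*e^(2*t) + 360*e^(t))/(e^(3*t) + 18*e^(2*t) + 108*e^(t) + 216)
d^4K/dt^4 = (60*e^(3*t) - 1440*e^(2*t) + 2160*e^(t))/(e^(4*t) + 24*e^(3*t) + 216*e^(2*t) + 864*e^(t) + 1296)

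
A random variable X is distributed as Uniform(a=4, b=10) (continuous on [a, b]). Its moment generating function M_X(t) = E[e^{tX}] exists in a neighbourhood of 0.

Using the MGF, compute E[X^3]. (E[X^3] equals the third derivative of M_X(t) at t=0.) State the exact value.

E[X^3] = M′′′(0) = 406

M_X(t) = (e^(10*t) - e^(4*t))/(6*t)
M′(t) = (10*t*e^(10*t) - 4*t*e^(4*t) - e^(10*t) + e^(4*t))/(6*t^2)
M′′(t) = (50*t^2*e^(10*t) - 8*t^2*e^(4*t) - 10*t*e^(10*t) + 4*t*e^(4*t) + e^(10*t) - e^(4*t))/(3*t^3)
M′′′(t) = (500*t^3*e^(10*t) - 32*t^3*e^(4*t) - 150*t^2*e^(10*t) + 24*t^2*e^(4*t) + 30*t*e^(10*t) - 12*t*e^(4*t) - 3*e^(10*t) + 3*e^(4*t))/(3*t^4)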